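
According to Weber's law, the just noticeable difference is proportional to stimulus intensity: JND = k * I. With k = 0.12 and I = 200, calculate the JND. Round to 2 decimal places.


JND = k * I
JND = 0.12 * 200
= 24.00


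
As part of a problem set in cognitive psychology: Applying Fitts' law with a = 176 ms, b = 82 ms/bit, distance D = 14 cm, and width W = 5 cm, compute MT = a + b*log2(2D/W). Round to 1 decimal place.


MT = 176 + 82 * log2(2*14/5)
2D/W = 5.6
log2(5.6) = 2.4854
MT = 176 + 82 * 2.4854
= 379.8 ms


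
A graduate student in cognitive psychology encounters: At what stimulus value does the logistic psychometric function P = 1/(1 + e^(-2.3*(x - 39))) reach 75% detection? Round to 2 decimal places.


At P = 0.75: 0.75 = 1/(1 + e^(-k*(x-x0)))
Solving: e^(-k*(x-x0)) = 1/3
x = x0 + ln(3)/k
ln(3) = 1.0986
x = 39 + 1.0986/2.3
= 39 + 0.4777
= 39.48


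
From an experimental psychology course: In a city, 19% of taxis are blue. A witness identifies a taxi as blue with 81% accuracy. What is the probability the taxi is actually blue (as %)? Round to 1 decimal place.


P(blue | says blue) = P(says blue | blue)*P(blue) / [P(says blue | blue)*P(blue) + P(says blue | not blue)*P(not blue)]
Numerator = 0.81 * 0.19 = 0.1539
False identification = 0.19 * 0.81 = 0.1539
P = 0.1539 / (0.1539 + 0.1539)
= 0.1539 / 0.3078
As percentage = 50.0


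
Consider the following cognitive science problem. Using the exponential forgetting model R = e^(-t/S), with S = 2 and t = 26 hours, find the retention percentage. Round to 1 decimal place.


R = e^(-t/S)
-t/S = -26/2 = -13.0
R = e^(-13.0) = 2e-06
Percentage = 2e-06 * 100
= 0.0


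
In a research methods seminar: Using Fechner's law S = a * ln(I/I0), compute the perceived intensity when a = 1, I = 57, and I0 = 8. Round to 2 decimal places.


S = 1 * ln(57/8)
I/I0 = 7.125
ln(7.125) = 1.9636
S = 1 * 1.9636
= 1.96


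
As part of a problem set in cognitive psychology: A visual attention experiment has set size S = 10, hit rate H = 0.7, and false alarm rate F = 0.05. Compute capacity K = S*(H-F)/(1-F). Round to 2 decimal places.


K = S * (H - F) / (1 - F)
H - F = 0.65
1 - F = 0.95
K = 10 * 0.65 / 0.95
= 6.84


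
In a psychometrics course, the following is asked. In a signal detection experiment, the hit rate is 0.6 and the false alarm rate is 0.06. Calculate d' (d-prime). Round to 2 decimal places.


d' = z(HR) - z(FAR)
z(0.6) = 0.2533
z(0.06) = -1.5548
d' = 0.2533 - -1.5548
= 1.81


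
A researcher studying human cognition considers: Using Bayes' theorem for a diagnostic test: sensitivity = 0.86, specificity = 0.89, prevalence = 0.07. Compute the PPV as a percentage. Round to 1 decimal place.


PPV = (sens * prev) / (sens * prev + (1-spec) * (1-prev))
Numerator = 0.86 * 0.07 = 0.0602
P(positive and no disease) = (1 - spec) * (1 - prev) = (1 - 0.89) * (1 - 0.07) = 0.1023
Denominator = 0.0602 + 0.1023 = 0.1625
PPV = 0.0602 / 0.1625 = 0.370462
As percentage = 37.0


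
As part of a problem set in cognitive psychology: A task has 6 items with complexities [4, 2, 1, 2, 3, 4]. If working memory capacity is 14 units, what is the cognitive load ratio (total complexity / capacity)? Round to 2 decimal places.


Total complexity = 4 + 2 + 1 + 2 + 3 + 4 = 16
Load = total / capacity = 16 / 14
= 1.14


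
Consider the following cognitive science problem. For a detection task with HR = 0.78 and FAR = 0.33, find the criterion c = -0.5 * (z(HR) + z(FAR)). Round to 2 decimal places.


c = -0.5 * (z(HR) + z(FAR))
z(0.78) = 0.7722
z(0.33) = -0.4399
c = -0.5 * (0.7722 + -0.4399)
= -0.5 * 0.3323
= -0.17


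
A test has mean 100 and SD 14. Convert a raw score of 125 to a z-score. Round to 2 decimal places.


z = (X - mu) / sigma
= (125 - 100) / 14
= 25 / 14
= 1.79


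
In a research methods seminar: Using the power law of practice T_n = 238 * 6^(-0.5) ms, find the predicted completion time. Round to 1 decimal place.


T_n = 238 * 6^(-0.5)
6^(-0.5) = 0.408248
T_n = 238 * 0.408248
= 97.2 ms


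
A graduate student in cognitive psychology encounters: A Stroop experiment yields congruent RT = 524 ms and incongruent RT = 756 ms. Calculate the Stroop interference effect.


Stroop effect = RT(incongruent) - RT(congruent)
= 756 - 524
= 232 ms


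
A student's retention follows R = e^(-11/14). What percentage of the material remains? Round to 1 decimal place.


R = e^(-t/S)
-t/S = -11/14 = -0.785714
R = e^(-0.785714) = 0.455794
Percentage = 0.455794 * 100
= 45.6


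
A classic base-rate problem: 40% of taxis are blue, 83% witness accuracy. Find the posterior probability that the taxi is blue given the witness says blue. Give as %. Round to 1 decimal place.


P(blue | says blue) = P(says blue | blue)*P(blue) / [P(says blue | blue)*P(blue) + P(says blue | not blue)*P(not blue)]
Numerator = 0.83 * 0.4 = 0.332
False identification = 0.17 * 0.6 = 0.102
P = 0.332 / (0.332 + 0.102)
= 0.332 / 0.434
As percentage = 76.5


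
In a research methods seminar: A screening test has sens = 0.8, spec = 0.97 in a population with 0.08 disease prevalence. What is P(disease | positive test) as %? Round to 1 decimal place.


PPV = (sens * prev) / (sens * prev + (1-spec) * (1-prev))
Numerator = 0.8 * 0.08 = 0.064
P(positive and no disease) = (1 - spec) * (1 - prev) = (1 - 0.97) * (1 - 0.08) = 0.0276
Denominator = 0.064 + 0.0276 = 0.0916
PPV = 0.064 / 0.0916 = 0.69869
As percentage = 69.9


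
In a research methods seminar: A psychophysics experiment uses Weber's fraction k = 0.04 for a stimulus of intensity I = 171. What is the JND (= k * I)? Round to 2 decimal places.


JND = k * I
JND = 0.04 * 171
= 6.84


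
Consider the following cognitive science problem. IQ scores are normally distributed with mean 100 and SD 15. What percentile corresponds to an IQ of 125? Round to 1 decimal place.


z = (IQ - mean) / SD
z = (125 - 100) / 15 = 1.6667
Percentile = Phi(1.6667) * 100
Phi(1.6667) = 0.952213
= 95.2


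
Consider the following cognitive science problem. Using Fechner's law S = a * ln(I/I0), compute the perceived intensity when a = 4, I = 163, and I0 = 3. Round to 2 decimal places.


S = 4 * ln(163/3)
I/I0 = 54.333333
ln(54.333333) = 3.9951
S = 4 * 3.9951
= 15.98


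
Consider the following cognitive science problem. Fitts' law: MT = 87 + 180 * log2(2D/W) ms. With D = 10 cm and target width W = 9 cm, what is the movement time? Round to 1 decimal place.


MT = 87 + 180 * log2(2*10/9)
2D/W = 2.222222
log2(2.222222) = 1.152
MT = 87 + 180 * 1.152
= 294.4 ms


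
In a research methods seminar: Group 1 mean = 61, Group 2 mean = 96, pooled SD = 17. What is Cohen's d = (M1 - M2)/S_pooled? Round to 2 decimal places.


Cohen's d = (M1 - M2) / S_pooled
= (61 - 96) / 17
= -35 / 17
= -2.06


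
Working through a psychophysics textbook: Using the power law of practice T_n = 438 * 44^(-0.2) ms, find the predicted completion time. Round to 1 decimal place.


T_n = 438 * 44^(-0.2)
44^(-0.2) = 0.469148
T_n = 438 * 0.469148
= 205.5 ms


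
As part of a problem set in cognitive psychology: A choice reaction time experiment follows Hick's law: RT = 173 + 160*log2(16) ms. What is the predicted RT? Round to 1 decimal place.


RT = 173 + 160 * log2(16)
log2(16) = 4.0
RT = 173 + 160 * 4.0
= 173 + 640.0
= 813.0 ms


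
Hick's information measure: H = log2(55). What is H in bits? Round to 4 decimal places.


H = log2(n)
H = log2(55)
= 5.7814


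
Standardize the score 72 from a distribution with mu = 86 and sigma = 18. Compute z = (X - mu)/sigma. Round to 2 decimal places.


z = (X - mu) / sigma
= (72 - 86) / 18
= -14 / 18
= -0.78


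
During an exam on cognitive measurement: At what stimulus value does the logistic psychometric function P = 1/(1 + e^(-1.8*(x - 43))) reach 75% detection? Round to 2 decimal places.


At P = 0.75: 0.75 = 1/(1 + e^(-k*(x-x0)))
Solving: e^(-k*(x-x0)) = 1/3
x = x0 + ln(3)/k
ln(3) = 1.0986
x = 43 + 1.0986/1.8
= 43 + 0.6103
= 43.61


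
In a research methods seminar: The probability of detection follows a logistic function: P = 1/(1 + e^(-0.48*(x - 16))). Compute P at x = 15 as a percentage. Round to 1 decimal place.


P(x) = 1/(1 + e^(-0.48*(15 - 16)))
Exponent = -0.48 * -1 = 0.48
e^(0.48) = 1.616074
P = 1/(1 + 1.616074) = 0.382252
Percentage = 38.2


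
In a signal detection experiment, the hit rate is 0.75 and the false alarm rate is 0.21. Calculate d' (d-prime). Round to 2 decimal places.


d' = z(HR) - z(FAR)
z(0.75) = 0.6745
z(0.21) = -0.8064
d' = 0.6745 - -0.8064
= 1.48


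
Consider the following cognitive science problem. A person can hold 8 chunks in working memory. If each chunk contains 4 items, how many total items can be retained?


Total items = chunks * items_per_chunk
= 8 * 4
= 32


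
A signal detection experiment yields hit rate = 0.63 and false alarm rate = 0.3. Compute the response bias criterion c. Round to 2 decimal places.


c = -0.5 * (z(HR) + z(FAR))
z(0.63) = 0.3319
z(0.3) = -0.5244
c = -0.5 * (0.3319 + -0.5244)
= -0.5 * -0.1925
= 0.10


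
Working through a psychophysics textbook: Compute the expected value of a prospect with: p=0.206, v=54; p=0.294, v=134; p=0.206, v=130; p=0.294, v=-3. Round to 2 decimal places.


EU = sum(p_i * v_i)
0.206 * 54 = 11.124
0.294 * 134 = 39.396
0.206 * 130 = 26.78
0.294 * -3 = -0.882
EU = 11.124 + 39.396 + 26.78 + -0.882
= 76.42


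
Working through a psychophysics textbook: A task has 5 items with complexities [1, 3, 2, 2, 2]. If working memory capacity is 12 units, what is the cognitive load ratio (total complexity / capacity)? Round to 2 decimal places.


Total complexity = 1 + 3 + 2 + 2 + 2 = 10
Load = total / capacity = 10 / 12
= 0.83


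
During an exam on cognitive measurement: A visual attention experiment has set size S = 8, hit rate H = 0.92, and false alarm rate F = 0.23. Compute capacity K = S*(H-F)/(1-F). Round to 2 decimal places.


K = S * (H - F) / (1 - F)
H - F = 0.69
1 - F = 0.77
K = 8 * 0.69 / 0.77
= 7.17


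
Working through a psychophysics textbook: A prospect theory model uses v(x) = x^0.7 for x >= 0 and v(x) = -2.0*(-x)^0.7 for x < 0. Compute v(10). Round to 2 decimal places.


Since x = 10 >= 0, use v(x) = x^0.7
10^0.7 = 5.0119
v(10) = 5.01


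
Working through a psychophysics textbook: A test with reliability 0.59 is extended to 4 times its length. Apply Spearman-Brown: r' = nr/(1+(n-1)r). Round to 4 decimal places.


r_new = n*r / (1 + (n-1)*r)
Numerator = 4 * 0.59 = 2.36
Denominator = 1 + 3 * 0.59 = 2.77
r_new = 2.36 / 2.77
= 0.8520


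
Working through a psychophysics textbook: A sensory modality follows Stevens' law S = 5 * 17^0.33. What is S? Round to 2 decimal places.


S = 5 * 17^0.33
17^0.33 = 2.5471
S = 5 * 2.5471
= 12.74


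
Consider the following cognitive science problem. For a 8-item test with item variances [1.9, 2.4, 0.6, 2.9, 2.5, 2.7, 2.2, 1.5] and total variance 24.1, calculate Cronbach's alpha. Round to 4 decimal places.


alpha = (k/(k-1)) * (1 - sum(s_i^2)/s_total^2)
sum(item variances) = 16.7
k/(k-1) = 8/7 = 1.142857
1 - 16.7/24.1 = 1 - 0.692946 = 0.307054
alpha = 1.142857 * 0.307054
= 0.3509


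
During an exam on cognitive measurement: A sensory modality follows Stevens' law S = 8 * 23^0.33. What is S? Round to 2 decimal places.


S = 8 * 23^0.33
23^0.33 = 2.8143
S = 8 * 2.8143
= 22.51


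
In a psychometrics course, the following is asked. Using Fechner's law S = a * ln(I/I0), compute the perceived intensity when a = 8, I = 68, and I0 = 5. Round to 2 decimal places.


S = 8 * ln(68/5)
I/I0 = 13.6
ln(13.6) = 2.6101
S = 8 * 2.6101
= 20.88


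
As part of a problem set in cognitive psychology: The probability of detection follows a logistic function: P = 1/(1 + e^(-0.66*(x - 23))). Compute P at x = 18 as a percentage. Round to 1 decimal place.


P(x) = 1/(1 + e^(-0.66*(18 - 23)))
Exponent = -0.66 * -5 = 3.3
e^(3.3) = 27.112639
P = 1/(1 + 27.112639) = 0.035571
Percentage = 3.6


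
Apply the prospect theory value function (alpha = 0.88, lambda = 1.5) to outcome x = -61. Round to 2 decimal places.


Since x = -61 < 0, use v(x) = -lambda*(-x)^alpha
(-x) = 61
61^0.88 = 37.2469
v(-61) = -1.5 * 37.2469
= -55.87


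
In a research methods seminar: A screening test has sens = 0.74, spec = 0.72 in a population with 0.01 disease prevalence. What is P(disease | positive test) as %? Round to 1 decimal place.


PPV = (sens * prev) / (sens * prev + (1-spec) * (1-prev))
Numerator = 0.74 * 0.01 = 0.0074
P(positive and no disease) = (1 - spec) * (1 - prev) = (1 - 0.72) * (1 - 0.01) = 0.2772
Denominator = 0.0074 + 0.2772 = 0.2846
PPV = 0.0074 / 0.2846 = 0.026001
As percentage = 2.6


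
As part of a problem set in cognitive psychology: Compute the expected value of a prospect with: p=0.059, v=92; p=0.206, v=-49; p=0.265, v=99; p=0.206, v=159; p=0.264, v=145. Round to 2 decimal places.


EU = sum(p_i * v_i)
0.059 * 92 = 5.428
0.206 * -49 = -10.094
0.265 * 99 = 26.235
0.206 * 159 = 32.754
0.264 * 145 = 38.28
EU = 5.428 + -10.094 + 26.235 + 32.754 + 38.28
= 92.60


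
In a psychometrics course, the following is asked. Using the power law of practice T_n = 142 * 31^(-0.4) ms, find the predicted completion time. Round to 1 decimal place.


T_n = 142 * 31^(-0.4)
31^(-0.4) = 0.253195
T_n = 142 * 0.253195
= 36.0 ms


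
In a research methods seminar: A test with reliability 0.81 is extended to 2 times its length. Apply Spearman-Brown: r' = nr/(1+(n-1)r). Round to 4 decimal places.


r_new = n*r / (1 + (n-1)*r)
Numerator = 2 * 0.81 = 1.62
Denominator = 1 + 1 * 0.81 = 1.81
r_new = 1.62 / 1.81
= 0.8950


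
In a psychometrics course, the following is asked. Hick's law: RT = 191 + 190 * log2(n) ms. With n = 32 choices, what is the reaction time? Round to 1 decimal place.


RT = 191 + 190 * log2(32)
log2(32) = 5.0
RT = 191 + 190 * 5.0
= 191 + 950.0
= 1141.0 ms


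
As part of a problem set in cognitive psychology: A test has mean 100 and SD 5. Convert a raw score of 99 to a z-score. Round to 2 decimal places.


z = (X - mu) / sigma
= (99 - 100) / 5
= -1 / 5
= -0.20


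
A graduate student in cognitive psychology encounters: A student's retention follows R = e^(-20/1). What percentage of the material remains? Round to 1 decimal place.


R = e^(-t/S)
-t/S = -20/1 = -20.0
R = e^(-20.0) = 0.0
Percentage = 0.0 * 100
= 0.0


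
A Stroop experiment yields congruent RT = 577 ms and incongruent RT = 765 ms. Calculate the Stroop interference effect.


Stroop effect = RT(incongruent) - RT(congruent)
= 765 - 577
= 188 ms


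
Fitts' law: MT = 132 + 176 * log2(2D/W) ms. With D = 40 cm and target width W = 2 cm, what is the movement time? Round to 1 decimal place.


MT = 132 + 176 * log2(2*40/2)
2D/W = 40.0
log2(40.0) = 5.3219
MT = 132 + 176 * 5.3219
= 1068.7 ms


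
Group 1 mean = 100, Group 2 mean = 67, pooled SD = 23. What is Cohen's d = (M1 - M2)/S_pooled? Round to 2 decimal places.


Cohen's d = (M1 - M2) / S_pooled
= (100 - 67) / 23
= 33 / 23
= 1.43


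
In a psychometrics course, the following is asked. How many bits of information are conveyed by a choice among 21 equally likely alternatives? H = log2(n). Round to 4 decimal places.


H = log2(n)
H = log2(21)
= 4.3923


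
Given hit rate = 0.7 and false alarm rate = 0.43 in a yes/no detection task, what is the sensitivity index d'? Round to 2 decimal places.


d' = z(HR) - z(FAR)
z(0.7) = 0.5244
z(0.43) = -0.1764
d' = 0.5244 - -0.1764
= 0.70


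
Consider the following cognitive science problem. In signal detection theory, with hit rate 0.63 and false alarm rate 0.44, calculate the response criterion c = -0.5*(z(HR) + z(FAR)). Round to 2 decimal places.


c = -0.5 * (z(HR) + z(FAR))
z(0.63) = 0.3319
z(0.44) = -0.151
c = -0.5 * (0.3319 + -0.151)
= -0.5 * 0.1809
= -0.09


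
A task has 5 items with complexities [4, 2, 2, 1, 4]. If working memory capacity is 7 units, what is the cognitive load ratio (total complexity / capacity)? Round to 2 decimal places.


Total complexity = 4 + 2 + 2 + 1 + 4 = 13
Load = total / capacity = 13 / 7
= 1.86


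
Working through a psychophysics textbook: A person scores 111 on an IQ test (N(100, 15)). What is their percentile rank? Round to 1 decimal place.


z = (IQ - mean) / SD
z = (111 - 100) / 15 = 0.7333
Percentile = Phi(0.7333) * 100
Phi(0.7333) = 0.768312
= 76.8


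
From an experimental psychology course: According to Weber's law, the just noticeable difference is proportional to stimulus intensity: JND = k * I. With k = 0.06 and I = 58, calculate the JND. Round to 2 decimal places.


JND = k * I
JND = 0.06 * 58
= 3.48


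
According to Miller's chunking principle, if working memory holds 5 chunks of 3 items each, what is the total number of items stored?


Total items = chunks * items_per_chunk
= 5 * 3
= 15


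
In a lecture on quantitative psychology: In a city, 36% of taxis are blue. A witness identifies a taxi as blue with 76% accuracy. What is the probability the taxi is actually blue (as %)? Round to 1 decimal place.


P(blue | says blue) = P(says blue | blue)*P(blue) / [P(says blue | blue)*P(blue) + P(says blue | not blue)*P(not blue)]
Numerator = 0.76 * 0.36 = 0.2736
False identification = 0.24 * 0.64 = 0.1536
P = 0.2736 / (0.2736 + 0.1536)
= 0.2736 / 0.4272
As percentage = 64.0


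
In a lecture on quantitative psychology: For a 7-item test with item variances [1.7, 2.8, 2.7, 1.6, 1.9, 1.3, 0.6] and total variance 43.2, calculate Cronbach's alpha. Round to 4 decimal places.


alpha = (k/(k-1)) * (1 - sum(s_i^2)/s_total^2)
sum(item variances) = 12.6
k/(k-1) = 7/6 = 1.166667
1 - 12.6/43.2 = 1 - 0.291667 = 0.708333
alpha = 1.166667 * 0.708333
= 0.8264


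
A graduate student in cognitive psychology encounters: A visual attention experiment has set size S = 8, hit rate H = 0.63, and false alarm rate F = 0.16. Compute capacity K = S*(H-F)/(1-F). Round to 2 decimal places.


K = S * (H - F) / (1 - F)
H - F = 0.47
1 - F = 0.84
K = 8 * 0.47 / 0.84
= 4.48


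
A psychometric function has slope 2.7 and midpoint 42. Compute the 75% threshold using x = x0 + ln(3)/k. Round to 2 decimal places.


At P = 0.75: 0.75 = 1/(1 + e^(-k*(x-x0)))
Solving: e^(-k*(x-x0)) = 1/3
x = x0 + ln(3)/k
ln(3) = 1.0986
x = 42 + 1.0986/2.7
= 42 + 0.4069
= 42.41


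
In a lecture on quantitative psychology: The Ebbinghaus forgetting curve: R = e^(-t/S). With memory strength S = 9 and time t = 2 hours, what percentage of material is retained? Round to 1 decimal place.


R = e^(-t/S)
-t/S = -2/9 = -0.222222
R = e^(-0.222222) = 0.800738
Percentage = 0.800738 * 100
= 80.1


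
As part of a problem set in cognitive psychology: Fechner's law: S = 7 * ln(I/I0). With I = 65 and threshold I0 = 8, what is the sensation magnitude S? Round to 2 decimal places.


S = 7 * ln(65/8)
I/I0 = 8.125
ln(8.125) = 2.0949
S = 7 * 2.0949
= 14.66


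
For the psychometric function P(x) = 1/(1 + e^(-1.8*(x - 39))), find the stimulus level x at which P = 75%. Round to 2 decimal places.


At P = 0.75: 0.75 = 1/(1 + e^(-k*(x-x0)))
Solving: e^(-k*(x-x0)) = 1/3
x = x0 + ln(3)/k
ln(3) = 1.0986
x = 39 + 1.0986/1.8
= 39 + 0.6103
= 39.61


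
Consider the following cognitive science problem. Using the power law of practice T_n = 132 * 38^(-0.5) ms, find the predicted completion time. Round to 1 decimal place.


T_n = 132 * 38^(-0.5)
38^(-0.5) = 0.162221
T_n = 132 * 0.162221
= 21.4 ms


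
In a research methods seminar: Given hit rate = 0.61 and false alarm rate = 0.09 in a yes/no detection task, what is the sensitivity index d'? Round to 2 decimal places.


d' = z(HR) - z(FAR)
z(0.61) = 0.2793
z(0.09) = -1.3408
d' = 0.2793 - -1.3408
= 1.62


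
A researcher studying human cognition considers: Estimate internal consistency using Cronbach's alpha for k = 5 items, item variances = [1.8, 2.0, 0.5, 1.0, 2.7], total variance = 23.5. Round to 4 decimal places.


alpha = (k/(k-1)) * (1 - sum(s_i^2)/s_total^2)
sum(item variances) = 8.0
k/(k-1) = 5/4 = 1.25
1 - 8.0/23.5 = 1 - 0.340426 = 0.659574
alpha = 1.25 * 0.659574
= 0.8245


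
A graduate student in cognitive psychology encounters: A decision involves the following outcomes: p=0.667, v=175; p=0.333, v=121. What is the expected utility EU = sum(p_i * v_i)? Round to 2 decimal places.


EU = sum(p_i * v_i)
0.667 * 175 = 116.725
0.333 * 121 = 40.293
EU = 116.725 + 40.293
= 157.02


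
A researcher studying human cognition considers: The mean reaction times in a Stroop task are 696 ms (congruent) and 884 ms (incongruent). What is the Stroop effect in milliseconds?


Stroop effect = RT(incongruent) - RT(congruent)
= 884 - 696
= 188 ms


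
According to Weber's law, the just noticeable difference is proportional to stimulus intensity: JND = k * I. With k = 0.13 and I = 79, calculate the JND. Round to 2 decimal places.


JND = k * I
JND = 0.13 * 79
= 10.27


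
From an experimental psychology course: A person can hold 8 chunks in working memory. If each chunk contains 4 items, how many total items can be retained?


Total items = chunks * items_per_chunk
= 8 * 4
= 32


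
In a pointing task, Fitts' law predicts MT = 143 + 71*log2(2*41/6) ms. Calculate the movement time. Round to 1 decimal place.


MT = 143 + 71 * log2(2*41/6)
2D/W = 13.666667
log2(13.666667) = 3.7726
MT = 143 + 71 * 3.7726
= 410.9 ms


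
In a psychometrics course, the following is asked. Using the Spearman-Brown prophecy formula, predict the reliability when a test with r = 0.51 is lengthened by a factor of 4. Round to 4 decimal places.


r_new = n*r / (1 + (n-1)*r)
Numerator = 4 * 0.51 = 2.04
Denominator = 1 + 3 * 0.51 = 2.53
r_new = 2.04 / 2.53
= 0.8063


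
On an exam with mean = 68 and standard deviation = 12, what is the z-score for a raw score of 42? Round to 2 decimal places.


z = (X - mu) / sigma
= (42 - 68) / 12
= -26 / 12
= -2.17


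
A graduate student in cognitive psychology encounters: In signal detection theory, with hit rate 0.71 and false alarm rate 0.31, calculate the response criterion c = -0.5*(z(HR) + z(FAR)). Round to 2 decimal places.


c = -0.5 * (z(HR) + z(FAR))
z(0.71) = 0.5534
z(0.31) = -0.4959
c = -0.5 * (0.5534 + -0.4959)
= -0.5 * 0.0575
= -0.03


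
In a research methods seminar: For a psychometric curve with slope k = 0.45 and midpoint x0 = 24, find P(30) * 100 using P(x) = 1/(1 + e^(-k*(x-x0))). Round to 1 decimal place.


P(x) = 1/(1 + e^(-0.45*(30 - 24)))
Exponent = -0.45 * 6 = -2.7
e^(-2.7) = 0.067206
P = 1/(1 + 0.067206) = 0.937026
Percentage = 93.7


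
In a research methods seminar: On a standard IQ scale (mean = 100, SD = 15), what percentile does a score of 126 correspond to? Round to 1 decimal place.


z = (IQ - mean) / SD
z = (126 - 100) / 15 = 1.7333
Percentile = Phi(1.7333) * 100
Phi(1.7333) = 0.958479
= 95.8


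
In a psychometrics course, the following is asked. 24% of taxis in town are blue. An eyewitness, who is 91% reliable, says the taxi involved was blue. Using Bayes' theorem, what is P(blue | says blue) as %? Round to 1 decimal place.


P(blue | says blue) = P(says blue | blue)*P(blue) / [P(says blue | blue)*P(blue) + P(says blue | not blue)*P(not blue)]
Numerator = 0.91 * 0.24 = 0.2184
False identification = 0.09 * 0.76 = 0.0684
P = 0.2184 / (0.2184 + 0.0684)
= 0.2184 / 0.2868
As percentage = 76.2


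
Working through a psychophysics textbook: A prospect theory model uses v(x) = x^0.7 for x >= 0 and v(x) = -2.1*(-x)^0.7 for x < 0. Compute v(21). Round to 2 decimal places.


Since x = 21 >= 0, use v(x) = x^0.7
21^0.7 = 8.4247
v(21) = 8.42


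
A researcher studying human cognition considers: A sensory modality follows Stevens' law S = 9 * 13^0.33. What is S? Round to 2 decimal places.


S = 9 * 13^0.33
13^0.33 = 2.3313
S = 9 * 2.3313
= 20.98


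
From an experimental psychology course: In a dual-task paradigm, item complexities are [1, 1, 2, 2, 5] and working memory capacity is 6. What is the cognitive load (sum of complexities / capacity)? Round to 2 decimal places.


Total complexity = 1 + 1 + 2 + 2 + 5 = 11
Load = total / capacity = 11 / 6
= 1.83


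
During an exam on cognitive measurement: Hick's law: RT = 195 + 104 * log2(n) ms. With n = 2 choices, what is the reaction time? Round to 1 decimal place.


RT = 195 + 104 * log2(2)
log2(2) = 1.0
RT = 195 + 104 * 1.0
= 195 + 104.0
= 299.0 ms


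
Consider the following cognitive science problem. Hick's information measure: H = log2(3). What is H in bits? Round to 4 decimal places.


H = log2(n)
H = log2(3)
= 1.5850


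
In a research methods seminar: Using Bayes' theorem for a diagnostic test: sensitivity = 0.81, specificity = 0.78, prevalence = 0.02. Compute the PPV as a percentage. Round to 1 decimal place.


PPV = (sens * prev) / (sens * prev + (1-spec) * (1-prev))
Numerator = 0.81 * 0.02 = 0.0162
P(positive and no disease) = (1 - spec) * (1 - prev) = (1 - 0.78) * (1 - 0.02) = 0.2156
Denominator = 0.0162 + 0.2156 = 0.2318
PPV = 0.0162 / 0.2318 = 0.069888
As percentage = 7.0


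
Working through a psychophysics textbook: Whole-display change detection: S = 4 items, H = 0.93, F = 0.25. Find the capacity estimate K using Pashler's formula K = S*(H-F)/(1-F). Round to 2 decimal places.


K = S * (H - F) / (1 - F)
H - F = 0.68
1 - F = 0.75
K = 4 * 0.68 / 0.75
= 3.63


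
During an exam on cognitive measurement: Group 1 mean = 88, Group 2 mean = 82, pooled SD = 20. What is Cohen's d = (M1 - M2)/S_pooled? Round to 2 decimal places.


Cohen's d = (M1 - M2) / S_pooled
= (88 - 82) / 20
= 6 / 20
= 0.30


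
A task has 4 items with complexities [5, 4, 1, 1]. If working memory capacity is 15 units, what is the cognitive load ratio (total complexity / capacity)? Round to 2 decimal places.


Total complexity = 5 + 4 + 1 + 1 = 11
Load = total / capacity = 11 / 15
= 0.73


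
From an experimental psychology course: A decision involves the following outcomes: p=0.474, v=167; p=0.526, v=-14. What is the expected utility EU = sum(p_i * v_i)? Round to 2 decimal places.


EU = sum(p_i * v_i)
0.474 * 167 = 79.158
0.526 * -14 = -7.364
EU = 79.158 + -7.364
= 71.79


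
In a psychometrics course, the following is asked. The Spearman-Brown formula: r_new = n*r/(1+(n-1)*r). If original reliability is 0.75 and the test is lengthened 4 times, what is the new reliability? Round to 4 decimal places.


r_new = n*r / (1 + (n-1)*r)
Numerator = 4 * 0.75 = 3.0
Denominator = 1 + 3 * 0.75 = 3.25
r_new = 3.0 / 3.25
= 0.9231


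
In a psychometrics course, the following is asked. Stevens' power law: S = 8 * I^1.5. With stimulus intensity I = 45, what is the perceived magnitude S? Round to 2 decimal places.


S = 8 * 45^1.5
45^1.5 = 301.8692
S = 8 * 301.8692
= 2414.95


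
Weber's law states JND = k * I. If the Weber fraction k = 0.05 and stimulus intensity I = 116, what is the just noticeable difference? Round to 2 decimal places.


JND = k * I
JND = 0.05 * 116
= 5.80


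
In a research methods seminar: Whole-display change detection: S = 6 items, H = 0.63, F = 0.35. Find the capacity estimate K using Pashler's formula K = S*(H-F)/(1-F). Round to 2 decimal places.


K = S * (H - F) / (1 - F)
H - F = 0.28
1 - F = 0.65
K = 6 * 0.28 / 0.65
= 2.58


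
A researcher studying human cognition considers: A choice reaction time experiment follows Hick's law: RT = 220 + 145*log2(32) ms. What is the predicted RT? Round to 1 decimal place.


RT = 220 + 145 * log2(32)
log2(32) = 5.0
RT = 220 + 145 * 5.0
= 220 + 725.0
= 945.0 ms


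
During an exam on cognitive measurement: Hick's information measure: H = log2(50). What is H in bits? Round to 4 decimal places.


H = log2(n)
H = log2(50)
= 5.6439


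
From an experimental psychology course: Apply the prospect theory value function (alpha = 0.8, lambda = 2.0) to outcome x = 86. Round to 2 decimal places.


Since x = 86 >= 0, use v(x) = x^0.8
86^0.8 = 35.2857
v(86) = 35.29


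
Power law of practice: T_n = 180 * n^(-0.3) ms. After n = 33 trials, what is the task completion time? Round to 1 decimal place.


T_n = 180 * 33^(-0.3)
33^(-0.3) = 0.350305
T_n = 180 * 0.350305
= 63.1 ms


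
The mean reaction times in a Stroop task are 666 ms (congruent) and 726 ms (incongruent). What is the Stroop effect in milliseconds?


Stroop effect = RT(incongruent) - RT(congruent)
= 726 - 666
= 60 ms


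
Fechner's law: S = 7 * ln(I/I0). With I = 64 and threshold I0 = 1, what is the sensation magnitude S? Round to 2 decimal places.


S = 7 * ln(64/1)
I/I0 = 64.0
ln(64.0) = 4.1589
S = 7 * 4.1589
= 29.11


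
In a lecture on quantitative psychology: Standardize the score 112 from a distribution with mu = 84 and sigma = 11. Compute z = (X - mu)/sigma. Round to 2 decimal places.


z = (X - mu) / sigma
= (112 - 84) / 11
= 28 / 11
= 2.55


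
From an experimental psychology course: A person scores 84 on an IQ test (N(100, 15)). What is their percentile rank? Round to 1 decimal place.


z = (IQ - mean) / SD
z = (84 - 100) / 15 = -1.0667
Percentile = Phi(-1.0667) * 100
Phi(-1.0667) = 0.143054
= 14.3


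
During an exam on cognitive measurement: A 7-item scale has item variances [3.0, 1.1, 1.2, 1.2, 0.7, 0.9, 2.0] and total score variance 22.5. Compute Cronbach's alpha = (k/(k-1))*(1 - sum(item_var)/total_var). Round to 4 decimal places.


alpha = (k/(k-1)) * (1 - sum(s_i^2)/s_total^2)
sum(item variances) = 10.1
k/(k-1) = 7/6 = 1.166667
1 - 10.1/22.5 = 1 - 0.448889 = 0.551111
alpha = 1.166667 * 0.551111
= 0.6430


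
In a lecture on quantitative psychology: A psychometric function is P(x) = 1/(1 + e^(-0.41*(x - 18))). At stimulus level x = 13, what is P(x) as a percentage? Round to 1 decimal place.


P(x) = 1/(1 + e^(-0.41*(13 - 18)))
Exponent = -0.41 * -5 = 2.05
e^(2.05) = 7.767901
P = 1/(1 + 7.767901) = 0.114052
Percentage = 11.4


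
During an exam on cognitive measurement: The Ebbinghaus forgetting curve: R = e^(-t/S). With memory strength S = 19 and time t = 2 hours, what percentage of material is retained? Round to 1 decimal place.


R = e^(-t/S)
-t/S = -2/19 = -0.105263
R = e^(-0.105263) = 0.900088
Percentage = 0.900088 * 100
= 90.0


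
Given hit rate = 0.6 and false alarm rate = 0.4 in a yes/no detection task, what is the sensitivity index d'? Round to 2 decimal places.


d' = z(HR) - z(FAR)
z(0.6) = 0.2533
z(0.4) = -0.2533
d' = 0.2533 - -0.2533
= 0.51


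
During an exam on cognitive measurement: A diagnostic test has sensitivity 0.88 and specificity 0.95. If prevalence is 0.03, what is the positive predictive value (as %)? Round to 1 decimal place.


PPV = (sens * prev) / (sens * prev + (1-spec) * (1-prev))
Numerator = 0.88 * 0.03 = 0.0264
P(positive and no disease) = (1 - spec) * (1 - prev) = (1 - 0.95) * (1 - 0.03) = 0.0485
Denominator = 0.0264 + 0.0485 = 0.0749
PPV = 0.0264 / 0.0749 = 0.35247
As percentage = 35.2


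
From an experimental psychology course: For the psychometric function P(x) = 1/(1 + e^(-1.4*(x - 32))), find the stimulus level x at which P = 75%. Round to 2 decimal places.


At P = 0.75: 0.75 = 1/(1 + e^(-k*(x-x0)))
Solving: e^(-k*(x-x0)) = 1/3
x = x0 + ln(3)/k
ln(3) = 1.0986
x = 32 + 1.0986/1.4
= 32 + 0.7847
= 32.78


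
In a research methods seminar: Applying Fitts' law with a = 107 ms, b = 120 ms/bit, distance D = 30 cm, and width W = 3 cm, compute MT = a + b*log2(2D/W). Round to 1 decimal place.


MT = 107 + 120 * log2(2*30/3)
2D/W = 20.0
log2(20.0) = 4.3219
MT = 107 + 120 * 4.3219
= 625.6 ms


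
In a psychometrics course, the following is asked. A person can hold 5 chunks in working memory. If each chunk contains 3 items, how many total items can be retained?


Total items = chunks * items_per_chunk
= 5 * 3
= 15


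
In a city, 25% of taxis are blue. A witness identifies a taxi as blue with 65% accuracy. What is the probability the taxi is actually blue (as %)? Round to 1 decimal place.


P(blue | says blue) = P(says blue | blue)*P(blue) / [P(says blue | blue)*P(blue) + P(says blue | not blue)*P(not blue)]
Numerator = 0.65 * 0.25 = 0.1625
False identification = 0.35 * 0.75 = 0.2625
P = 0.1625 / (0.1625 + 0.2625)
= 0.1625 / 0.425
As percentage = 38.2


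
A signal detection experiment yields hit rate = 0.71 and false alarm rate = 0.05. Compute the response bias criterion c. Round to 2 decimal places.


c = -0.5 * (z(HR) + z(FAR))
z(0.71) = 0.5534
z(0.05) = -1.6449
c = -0.5 * (0.5534 + -1.6449)
= -0.5 * -1.0915
= 0.55


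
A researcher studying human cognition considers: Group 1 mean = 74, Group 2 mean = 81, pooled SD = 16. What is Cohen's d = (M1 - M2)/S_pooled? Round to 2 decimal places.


Cohen's d = (M1 - M2) / S_pooled
= (74 - 81) / 16
= -7 / 16
= -0.44


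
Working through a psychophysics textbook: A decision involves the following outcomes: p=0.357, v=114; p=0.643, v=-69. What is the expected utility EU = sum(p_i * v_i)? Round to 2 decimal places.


EU = sum(p_i * v_i)
0.357 * 114 = 40.698
0.643 * -69 = -44.367
EU = 40.698 + -44.367
= -3.67


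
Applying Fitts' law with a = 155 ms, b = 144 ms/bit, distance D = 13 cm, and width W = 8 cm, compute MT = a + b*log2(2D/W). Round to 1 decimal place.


MT = 155 + 144 * log2(2*13/8)
2D/W = 3.25
log2(3.25) = 1.7004
MT = 155 + 144 * 1.7004
= 399.9 ms


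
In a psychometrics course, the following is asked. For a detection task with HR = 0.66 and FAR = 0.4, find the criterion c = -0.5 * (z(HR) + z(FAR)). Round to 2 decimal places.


c = -0.5 * (z(HR) + z(FAR))
z(0.66) = 0.4125
z(0.4) = -0.2533
c = -0.5 * (0.4125 + -0.2533)
= -0.5 * 0.1592
= -0.08


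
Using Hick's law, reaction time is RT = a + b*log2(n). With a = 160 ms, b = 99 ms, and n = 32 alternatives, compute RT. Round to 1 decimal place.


RT = 160 + 99 * log2(32)
log2(32) = 5.0
RT = 160 + 99 * 5.0
= 160 + 495.0
= 655.0 ms


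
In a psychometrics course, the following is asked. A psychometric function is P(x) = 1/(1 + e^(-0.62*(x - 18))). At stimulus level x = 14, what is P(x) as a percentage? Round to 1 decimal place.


P(x) = 1/(1 + e^(-0.62*(14 - 18)))
Exponent = -0.62 * -4 = 2.48
e^(2.48) = 11.941264
P = 1/(1 + 11.941264) = 0.077272
Percentage = 7.7


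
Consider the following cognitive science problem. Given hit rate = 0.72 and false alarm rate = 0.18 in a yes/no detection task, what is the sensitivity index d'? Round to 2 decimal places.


d' = z(HR) - z(FAR)
z(0.72) = 0.5828
z(0.18) = -0.9154
d' = 0.5828 - -0.9154
= 1.50


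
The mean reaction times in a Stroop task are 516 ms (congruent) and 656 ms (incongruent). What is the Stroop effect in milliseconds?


Stroop effect = RT(incongruent) - RT(congruent)
= 656 - 516
= 140 ms


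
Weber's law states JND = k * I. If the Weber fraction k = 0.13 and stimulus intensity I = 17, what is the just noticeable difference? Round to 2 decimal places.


JND = k * I
JND = 0.13 * 17
= 2.21


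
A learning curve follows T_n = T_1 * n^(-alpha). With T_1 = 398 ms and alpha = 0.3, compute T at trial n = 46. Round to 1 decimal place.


T_n = 398 * 46^(-0.3)
46^(-0.3) = 0.317083
T_n = 398 * 0.317083
= 126.2 ms


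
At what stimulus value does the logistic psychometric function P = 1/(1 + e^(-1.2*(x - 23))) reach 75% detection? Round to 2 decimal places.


At P = 0.75: 0.75 = 1/(1 + e^(-k*(x-x0)))
Solving: e^(-k*(x-x0)) = 1/3
x = x0 + ln(3)/k
ln(3) = 1.0986
x = 23 + 1.0986/1.2
= 23 + 0.9155
= 23.92


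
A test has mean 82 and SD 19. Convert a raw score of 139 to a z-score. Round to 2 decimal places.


z = (X - mu) / sigma
= (139 - 82) / 19
= 57 / 19
= 3.00


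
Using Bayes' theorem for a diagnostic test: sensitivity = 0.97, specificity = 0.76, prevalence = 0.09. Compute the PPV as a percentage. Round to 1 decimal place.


PPV = (sens * prev) / (sens * prev + (1-spec) * (1-prev))
Numerator = 0.97 * 0.09 = 0.0873
P(positive and no disease) = (1 - spec) * (1 - prev) = (1 - 0.76) * (1 - 0.09) = 0.2184
Denominator = 0.0873 + 0.2184 = 0.3057
PPV = 0.0873 / 0.3057 = 0.285574
As percentage = 28.6


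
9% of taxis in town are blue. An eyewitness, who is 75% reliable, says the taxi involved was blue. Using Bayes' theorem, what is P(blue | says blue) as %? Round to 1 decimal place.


P(blue | says blue) = P(says blue | blue)*P(blue) / [P(says blue | blue)*P(blue) + P(says blue | not blue)*P(not blue)]
Numerator = 0.75 * 0.09 = 0.0675
False identification = 0.25 * 0.91 = 0.2275
P = 0.0675 / (0.0675 + 0.2275)
= 0.0675 / 0.295
As percentage = 22.9


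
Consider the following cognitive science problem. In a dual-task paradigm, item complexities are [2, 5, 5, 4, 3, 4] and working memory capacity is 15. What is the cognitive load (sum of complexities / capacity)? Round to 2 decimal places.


Total complexity = 2 + 5 + 5 + 4 + 3 + 4 = 23
Load = total / capacity = 23 / 15
= 1.53


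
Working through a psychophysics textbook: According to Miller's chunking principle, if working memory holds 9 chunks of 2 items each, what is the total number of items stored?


Total items = chunks * items_per_chunk
= 9 * 2
= 18


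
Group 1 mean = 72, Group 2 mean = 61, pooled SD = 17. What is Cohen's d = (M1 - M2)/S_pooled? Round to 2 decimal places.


Cohen's d = (M1 - M2) / S_pooled
= (72 - 61) / 17
= 11 / 17
= 0.65


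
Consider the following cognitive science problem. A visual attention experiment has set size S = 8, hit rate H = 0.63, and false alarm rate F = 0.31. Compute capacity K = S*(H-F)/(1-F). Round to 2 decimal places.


K = S * (H - F) / (1 - F)
H - F = 0.32
1 - F = 0.69
K = 8 * 0.32 / 0.69
= 3.71


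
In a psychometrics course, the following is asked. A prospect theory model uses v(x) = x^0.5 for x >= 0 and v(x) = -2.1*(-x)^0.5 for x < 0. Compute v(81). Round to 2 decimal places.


Since x = 81 >= 0, use v(x) = x^0.5
81^0.5 = 9.0
v(81) = 9.00


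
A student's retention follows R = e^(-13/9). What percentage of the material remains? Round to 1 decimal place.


R = e^(-t/S)
-t/S = -13/9 = -1.444444
R = e^(-1.444444) = 0.235877
Percentage = 0.235877 * 100
= 23.6


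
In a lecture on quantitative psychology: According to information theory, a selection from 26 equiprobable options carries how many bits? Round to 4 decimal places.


H = log2(n)
H = log2(26)
= 4.7004


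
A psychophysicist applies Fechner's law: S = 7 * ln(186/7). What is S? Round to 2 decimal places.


S = 7 * ln(186/7)
I/I0 = 26.571429
ln(26.571429) = 3.2798
S = 7 * 3.2798
= 22.96


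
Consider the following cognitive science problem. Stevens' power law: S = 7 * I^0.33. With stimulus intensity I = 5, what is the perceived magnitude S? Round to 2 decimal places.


S = 7 * 5^0.33
5^0.33 = 1.7008
S = 7 * 1.7008
= 11.91


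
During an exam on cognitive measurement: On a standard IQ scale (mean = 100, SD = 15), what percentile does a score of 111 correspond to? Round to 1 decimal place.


z = (IQ - mean) / SD
z = (111 - 100) / 15 = 0.7333
Percentile = Phi(0.7333) * 100
Phi(0.7333) = 0.768312
= 76.8


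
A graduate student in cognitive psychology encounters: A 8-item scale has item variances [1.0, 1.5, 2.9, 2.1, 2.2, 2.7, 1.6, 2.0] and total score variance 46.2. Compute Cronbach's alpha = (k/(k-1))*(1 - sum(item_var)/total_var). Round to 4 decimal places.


alpha = (k/(k-1)) * (1 - sum(s_i^2)/s_total^2)
sum(item variances) = 16.0
k/(k-1) = 8/7 = 1.142857
1 - 16.0/46.2 = 1 - 0.34632 = 0.65368
alpha = 1.142857 * 0.65368
= 0.7471


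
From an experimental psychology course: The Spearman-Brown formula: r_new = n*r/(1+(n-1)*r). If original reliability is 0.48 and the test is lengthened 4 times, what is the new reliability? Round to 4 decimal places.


r_new = n*r / (1 + (n-1)*r)
Numerator = 4 * 0.48 = 1.92
Denominator = 1 + 3 * 0.48 = 2.44
r_new = 1.92 / 2.44
= 0.7869


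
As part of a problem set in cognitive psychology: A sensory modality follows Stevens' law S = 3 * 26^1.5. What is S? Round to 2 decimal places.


S = 3 * 26^1.5
26^1.5 = 132.5745
S = 3 * 132.5745
= 397.72
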